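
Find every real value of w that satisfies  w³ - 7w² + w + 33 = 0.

Possible rational roots are divisors of 33. Testing w = 3 gives 0, so (w - 3) is a factor.
Divide: w³ - 7w² + w + 33 = (w - 3)(w² - 4w - 11).
Apply the quadratic formula to w² - 4w - 11 = 0: w = (4 ± √60)/2, i.e. w ≈ 5.873 or w ≈ -1.873.

w = -1.873 or w = 3 or w = 5.873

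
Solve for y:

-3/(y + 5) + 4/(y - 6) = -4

Multiply both sides by (y + 5)(y - 6):
-3(y - 6) + 4(y + 5) = -4(y + 5)(y - 6).
Expand and collect terms: -4y^2 + 3y + 82 = 0.
By the quadratic formula, y = (-3 +/- sqrt(1321)) / -8, so y ~= -4.1682 or y ~= 4.9182.
Neither value makes a denominator zero (y != -5, y != 6), so both are valid.

y = -4.1682 or y = 4.9182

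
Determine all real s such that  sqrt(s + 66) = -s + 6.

Square both sides: s + 66 = (-s + 6)^2.
Expand and rearrange: s^2 - 13s - 30 = 0.
Solving gives s = 15 or s = -2.
Check each candidate in the original equation:
  s = 15: sqrt(81) = 9, while -s + 6 = -9 — extraneous.
  s = -2: sqrt(64) = 8, while -s + 6 = 8 — valid.

s = -2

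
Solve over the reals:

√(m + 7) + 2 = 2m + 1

m = 2

Isolate the radical: √(m + 7) = 2m - 1.
Square both sides: m + 7 = (2m - 1)².
Expand and rearrange: 4m² - 5m - 6 = 0.
Solving gives m = 2 or m = -0.75.
Check each candidate in the original equation:
  m = 2: √(9) = 3, while 2m - 1 = 3 — valid.
  m = -0.75: √(6.25) = 2.5, while 2m - 1 = -2.5 — extraneous.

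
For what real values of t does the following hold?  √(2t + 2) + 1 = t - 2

Isolate the radical: √(2t + 2) = t - 3.
Square both sides: 2t + 2 = (t - 3)².
Expand and rearrange: t² - 8t + 7 = 0.
Solving gives t = 7 or t = 1.
Check each candidate in the original equation:
  t = 7: √(16) = 4, while t - 3 = 4 — valid.
  t = 1: √(4) = 2, while t - 3 = -2 — extraneous.

t = 7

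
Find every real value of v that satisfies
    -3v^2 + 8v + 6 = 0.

Discriminant: (8)^2 - 4*(-3)*6 = 136.
Quadratic formula: v = (-8 +/- sqrt(136)) / (-6).
So v = 4/3 - sqrt(34)/3 ~= -0.6103 or v = 4/3 + sqrt(34)/3 ~= 3.277.

v = -0.6103 or v = 3.277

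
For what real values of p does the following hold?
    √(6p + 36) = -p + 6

Square both sides: 6p + 36 = (-p + 6)².
Expand and rearrange: p² - 18p = 0.
Solving gives p = 18 or p = 0.
Check each candidate in the original equation:
  p = 18: √(144) = 12, while -p + 6 = -12 — extraneous.
  p = 0: √(36) = 6, while -p + 6 = 6 — valid.

p = 0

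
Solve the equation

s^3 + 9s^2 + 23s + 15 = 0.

s = -5 or s = -3 or s = -1

Possible rational roots are divisors of 15. Testing s = -3 gives 0, so (s + 3) is a factor.
Divide: s^3 + 9s^2 + 23s + 15 = (s + 3)(s^2 + 6s + 5).
Factor the quadratic: s = -1 or s = -5.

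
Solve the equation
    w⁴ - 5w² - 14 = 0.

Let u = w². The equation becomes u² - 5u - 14 = 0.
Factor: (u - 7)(u + 2) = 0, so u = 7 or u = -2.
w² = 7 gives w = ±√(7) ≈ ±2.6458.
w² = -2 < 0 has no real solution.

w = -2.6458 or w = 2.6458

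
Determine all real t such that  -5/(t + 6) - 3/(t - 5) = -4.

t = -4.8385 or t = 5.8385

Multiply both sides by (t + 6)(t - 5):
-5(t - 5) - 3(t + 6) = -4(t + 6)(t - 5).
Expand and collect terms: -4t² + 4t + 113 = 0.
By the quadratic formula, t = (-4 ± √1824) / -8, so t ≈ -4.8385 or t ≈ 5.8385.
Neither value makes a denominator zero (t ≠ -6, t ≠ 5), so both are valid.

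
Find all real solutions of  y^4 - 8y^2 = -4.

y = -2.7321 or y = -0.7321 or y = 0.7321 or y = 2.7321

Let u = y^2. The equation becomes u^2 - 8u + 4 = 0.
By the quadratic formula, u = 2*sqrt(3) + 4 or u = 4 - 2*sqrt(3).
y^2 = 2*sqrt(3) + 4 gives y = +/-(1 + sqrt(3)) ~= +/-2.7321.
y^2 = 4 - 2*sqrt(3) gives y = +/-(-1 + sqrt(3)) ~= +/-0.7321.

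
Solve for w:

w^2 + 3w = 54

w = -9 or w = 6

Bring every term to one side: w^2 + 3w - 54 = 0.
Factor: (w - 6)(w + 9) = 0.
So w = 6 or w = -9.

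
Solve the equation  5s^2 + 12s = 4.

s = -2.6967 or s = 0.2967

Rearrange to standard form: 5s^2 + 12s - 4 = 0.
Discriminant: (12)^2 - 4*5*(-4) = 224.
Quadratic formula: s = (-12 +/- sqrt(224)) / 10.
So s = -6/5 + 2*sqrt(14)/5 ~= 0.2967 or s = -2*sqrt(14)/5 - 6/5 ~= -2.6967.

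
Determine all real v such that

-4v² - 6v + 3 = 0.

Discriminant: (-6)² − 4·(-4)·3 = 84.
Quadratic formula: v = (6 ± √84) / (-8).
So v = -√(21)/4 - 3/4 ≈ -1.8956 or v = -3/4 + √(21)/4 ≈ 0.3956.

v = -1.8956 or v = 0.3956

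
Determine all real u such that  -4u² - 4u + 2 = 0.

u = -1.366 or u = 0.366

Discriminant: (-4)² − 4·(-4)·2 = 48.
Quadratic formula: u = (4 ± √48) / (-8).
So u = -√(3)/2 - 1/2 ≈ -1.366 or u = -1/2 + √(3)/2 ≈ 0.366.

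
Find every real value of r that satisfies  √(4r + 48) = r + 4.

Square both sides: 4r + 48 = (r + 4)².
Expand and rearrange: r² + 4r - 32 = 0.
Solving gives r = 4 or r = -8.
Check each candidate in the original equation:
  r = 4: √(64) = 8, while r + 4 = 8 — valid.
  r = -8: √(16) = 4, while r + 4 = -4 — extraneous.

r = 4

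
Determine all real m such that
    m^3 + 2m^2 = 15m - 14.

m = -5.3166 or m = 1.3166 or m = 2

Rearrange: m^3 + 2m^2 - 15m + 14 = 0.
Possible rational roots are divisors of 14. Testing m = 2 gives 0, so (m - 2) is a factor.
Divide: m^3 + 2m^2 - 15m + 14 = (m - 2)(m^2 + 4m - 7).
Apply the quadratic formula to m^2 + 4m - 7 = 0: m = (-4 +/- sqrt(44))/2, i.e. m ~= 1.3166 or m ~= -5.3166.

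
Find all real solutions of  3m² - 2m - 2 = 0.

m = -0.5486 or m = 1.2153

Discriminant: (-2)² − 4·3·(-2) = 28.
Quadratic formula: m = (2 ± √28) / 6.
So m = 1/3 + √(7)/3 ≈ 1.2153 or m = 1/3 - √(7)/3 ≈ -0.5486.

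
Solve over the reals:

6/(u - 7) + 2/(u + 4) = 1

Multiply both sides by (u - 7)(u + 4):
6(u + 4) + 2(u - 7) = (u - 7)(u + 4).
Expand and collect terms: u² - 11u - 38 = 0.
By the quadratic formula, u = (11 ± √273) / 2, so u ≈ 13.7614 or u ≈ -2.7614.
Neither value makes a denominator zero (u ≠ 7, u ≠ -4), so both are valid.

u = -2.7614 or u = 13.7614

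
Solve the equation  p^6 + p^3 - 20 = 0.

Let u = p^3. The equation becomes u^2 + u - 20 = 0.
Factor: (u - 4)(u + 5) = 0, so u = 4 or u = -5.
p^3 = 4 gives p = (4)^(1/3) ~= 1.5874.
p^3 = -5 gives p = -(5)^(1/3) ~= -1.71.

p = -1.71 or p = 1.5874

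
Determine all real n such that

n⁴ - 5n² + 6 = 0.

n = -1.7321 or n = -1.4142 or n = 1.4142 or n = 1.7321

Let u = n². The equation becomes u² - 5u + 6 = 0.
Factor: (u - 2)(u - 3) = 0, so u = 2 or u = 3.
n² = 2 gives n = ±√(2) ≈ ±1.4142.
n² = 3 gives n = ±√(3) ≈ ±1.7321.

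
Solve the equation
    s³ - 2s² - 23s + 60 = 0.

s = -5 or s = 3 or s = 4

Possible rational roots are divisors of 60. Testing s = -5 gives 0, so (s + 5) is a factor.
Divide: s³ - 2s² - 23s + 60 = (s + 5)(s² - 7s + 12).
Factor the quadratic: s = 4 or s = 3.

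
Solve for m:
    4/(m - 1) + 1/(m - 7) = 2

m = 2.7878 or m = 7.7122

Multiply both sides by (m - 1)(m - 7):
4(m - 7) + (m - 1) = 2(m - 1)(m - 7).
Expand and collect terms: 2m² - 21m + 43 = 0.
By the quadratic formula, m = (21 ± √97) / 4, so m ≈ 7.7122 or m ≈ 2.7878.
Neither value makes a denominator zero (m ≠ 1, m ≠ 7), so both are valid.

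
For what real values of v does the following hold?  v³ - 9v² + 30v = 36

v = 3

Rearrange: v³ - 9v² + 30v - 36 = 0.
Possible rational roots are divisors of -36. Testing v = 3 gives 0, so (v - 3) is a factor.
Divide: v³ - 9v² + 30v - 36 = (v - 3)(v² - 6v + 12).
The quadratic v² - 6v + 12 has discriminant -12 < 0, so no further real roots.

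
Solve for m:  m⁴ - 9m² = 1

Let u = m². The equation becomes u² - 9u - 1 = 0.
By the quadratic formula, u = 9/2 + √(85)/2 or u = 9/2 - √(85)/2.
m² = 9/2 + √(85)/2 gives m = ±√(9/2 + √(85)/2) ≈ ±3.0182.
m² = 9/2 - √(85)/2 < 0 has no real solution.

m = -3.0182 or m = 3.0182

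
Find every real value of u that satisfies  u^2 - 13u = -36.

Bring every term to one side: u^2 - 13u + 36 = 0.
Factor: (u - 4)(u - 9) = 0.
So u = 4 or u = 9.

u = 4 or u = 9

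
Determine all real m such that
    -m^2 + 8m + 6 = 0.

Discriminant: (8)^2 - 4*(-1)*6 = 88.
Quadratic formula: m = (-8 +/- sqrt(88)) / (-2).
So m = 4 - sqrt(22) ~= -0.6904 or m = 4 + sqrt(22) ~= 8.6904.

m = -0.6904 or m = 8.6904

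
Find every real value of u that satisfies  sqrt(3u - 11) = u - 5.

Square both sides: 3u - 11 = (u - 5)^2.
Expand and rearrange: u^2 - 13u + 36 = 0.
Solving gives u = 9 or u = 4.
Check each candidate in the original equation:
  u = 9: sqrt(16) = 4, while u - 5 = 4 — valid.
  u = 4: sqrt(1) = 1, while u - 5 = -1 — extraneous.

u = 9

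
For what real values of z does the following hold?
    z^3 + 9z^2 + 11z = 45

Rearrange: z^3 + 9z^2 + 11z - 45 = 0.
Possible rational roots are divisors of -45. Testing z = -5 gives 0, so (z + 5) is a factor.
Divide: z^3 + 9z^2 + 11z - 45 = (z + 5)(z^2 + 4z - 9).
Apply the quadratic formula to z^2 + 4z - 9 = 0: z = (-4 +/- sqrt(52))/2, i.e. z ~= 1.6056 or z ~= -5.6056.

z = -5.6056 or z = -5 or z = 1.6056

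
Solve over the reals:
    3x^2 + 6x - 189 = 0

Factor: 3(x - 7)(x + 9) = 0.
So x = 7 or x = -9.

x = -9 or x = 7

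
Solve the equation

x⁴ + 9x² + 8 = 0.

Let u = x². The equation becomes u² + 9u + 8 = 0.
Factor: (u + 8)(u + 1) = 0, so u = -8 or u = -1.
x² = -8 < 0 has no real solution.
x² = -1 < 0 has no real solution.

No real solutions.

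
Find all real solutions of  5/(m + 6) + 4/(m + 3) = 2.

m = -4.8117 or m = 0.3117

Multiply both sides by (m + 6)(m + 3):
5(m + 3) + 4(m + 6) = 2(m + 6)(m + 3).
Expand and collect terms: 2m² + 9m - 3 = 0.
By the quadratic formula, m = (-9 ± √105) / 4, so m ≈ 0.3117 or m ≈ -4.8117.
Neither value makes a denominator zero (m ≠ -6, m ≠ -3), so both are valid.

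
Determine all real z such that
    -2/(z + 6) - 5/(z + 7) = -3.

Multiply both sides by (z + 6)(z + 7):
-2(z + 7) - 5(z + 6) = -3(z + 6)(z + 7).
Expand and collect terms: -3z² - 32z - 82 = 0.
By the quadratic formula, z = (32 ± √40) / -6, so z ≈ -6.3874 or z ≈ -4.2792.
Neither value makes a denominator zero (z ≠ -6, z ≠ -7), so both are valid.

z = -6.3874 or z = -4.2792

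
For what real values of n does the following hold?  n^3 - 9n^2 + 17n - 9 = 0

Possible rational roots are divisors of -9. Testing n = 1 gives 0, so (n - 1) is a factor.
Divide: n^3 - 9n^2 + 17n - 9 = (n - 1)(n^2 - 8n + 9).
Apply the quadratic formula to n^2 - 8n + 9 = 0: n = (8 +/- sqrt(28))/2, i.e. n ~= 6.6458 or n ~= 1.3542.

n = 1 or n = 1.3542 or n = 6.6458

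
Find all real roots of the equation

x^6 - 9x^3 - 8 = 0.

x = -0.9341 or x = 2.1411

Let u = x^3. The equation becomes u^2 - 9u - 8 = 0.
By the quadratic formula, u = 9/2 + sqrt(113)/2 or u = 9/2 - sqrt(113)/2.
x^3 = 9/2 + sqrt(113)/2 gives x = (9/2 + sqrt(113)/2)^(1/3) ~= 2.1411.
x^3 = 9/2 - sqrt(113)/2 gives x = -(-9/2 + sqrt(113)/2)^(1/3) ~= -0.9341.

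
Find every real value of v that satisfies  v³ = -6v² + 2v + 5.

v = -6.1926 or v = -0.8074 or v = 1

Rearrange: v³ + 6v² - 2v - 5 = 0.
Possible rational roots are divisors of -5. Testing v = 1 gives 0, so (v - 1) is a factor.
Divide: v³ + 6v² - 2v - 5 = (v - 1)(v² + 7v + 5).
Apply the quadratic formula to v² + 7v + 5 = 0: v = (-7 ± √29)/2, i.e. v ≈ -0.8074 or v ≈ -6.1926.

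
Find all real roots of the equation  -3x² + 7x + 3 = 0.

Discriminant: (7)² − 4·(-3)·3 = 85.
Quadratic formula: x = (-7 ± √85) / (-6).
So x = 7/6 - √(85)/6 ≈ -0.3699 or x = 7/6 + √(85)/6 ≈ 2.7033.

x = -0.3699 or x = 2.7033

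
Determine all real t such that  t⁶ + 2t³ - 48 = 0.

Let u = t³. The equation becomes u² + 2u - 48 = 0.
Factor: (u + 8)(u - 6) = 0, so u = -8 or u = 6.
t³ = -8 gives t = -2.
t³ = 6 gives t = ∛(6) ≈ 1.8171.

t = -2 or t = 1.8171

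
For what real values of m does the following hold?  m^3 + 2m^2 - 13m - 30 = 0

m = -3 or m = -2.7016 or m = 3.7016

Possible rational roots are divisors of -30. Testing m = -3 gives 0, so (m + 3) is a factor.
Divide: m^3 + 2m^2 - 13m - 30 = (m + 3)(m^2 - m - 10).
Apply the quadratic formula to m^2 - m - 10 = 0: m = (1 +/- sqrt(41))/2, i.e. m ~= 3.7016 or m ~= -2.7016.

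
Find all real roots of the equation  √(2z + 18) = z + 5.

Square both sides: 2z + 18 = (z + 5)².
Expand and rearrange: z² + 8z + 7 = 0.
Solving gives z = -1 or z = -7.
Check each candidate in the original equation:
  z = -1: √(16) = 4, while z + 5 = 4 — valid.
  z = -7: √(4) = 2, while z + 5 = -2 — extraneous.

z = -1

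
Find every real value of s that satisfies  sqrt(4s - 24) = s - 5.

s = 7

Square both sides: 4s - 24 = (s - 5)^2.
Expand and rearrange: s^2 - 14s + 49 = 0.
This gives the repeated root s = 7.
Check in the original equation:
  s = 7: sqrt(4) = 2, while s - 5 = 2 — valid.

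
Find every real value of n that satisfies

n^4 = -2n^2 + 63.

Let u = n^2. The equation becomes u^2 + 2u - 63 = 0.
Factor: (u - 7)(u + 9) = 0, so u = 7 or u = -9.
n^2 = 7 gives n = +/-sqrt(7) ~= +/-2.6458.
n^2 = -9 < 0 has no real solution.

n = -2.6458 or n = 2.6458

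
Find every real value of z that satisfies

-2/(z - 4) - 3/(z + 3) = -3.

Multiply both sides by (z - 4)(z + 3):
-2(z + 3) - 3(z - 4) = -3(z - 4)(z + 3).
Expand and collect terms: -3z² + 8z + 30 = 0.
By the quadratic formula, z = (-8 ± √424) / -6, so z ≈ -2.0985 or z ≈ 4.7652.
Neither value makes a denominator zero (z ≠ 4, z ≠ -3), so both are valid.

z = -2.0985 or z = 4.7652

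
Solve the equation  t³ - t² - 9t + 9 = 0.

t = -3 or t = 1 or t = 3

Possible rational roots are divisors of 9. Testing t = 1 gives 0, so (t - 1) is a factor.
Divide: t³ - t² - 9t + 9 = (t - 1)(t² - 9).
Factor the quadratic: t = 3 or t = -3.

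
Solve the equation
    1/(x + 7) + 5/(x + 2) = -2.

x = -7.8708 or x = -4.1292

Multiply both sides by (x + 7)(x + 2):
(x + 2) + 5(x + 7) = -2(x + 7)(x + 2).
Expand and collect terms: -2x^2 - 24x - 65 = 0.
By the quadratic formula, x = (24 +/- sqrt(56)) / -4, so x ~= -7.8708 or x ~= -4.1292.
Neither value makes a denominator zero (x != -7, x != -2), so both are valid.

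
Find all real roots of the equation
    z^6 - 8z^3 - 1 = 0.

Let u = z^3. The equation becomes u^2 - 8u - 1 = 0.
By the quadratic formula, u = 4 + sqrt(17) or u = 4 - sqrt(17).
z^3 = 4 + sqrt(17) gives z = (4 + sqrt(17))^(1/3) ~= 2.0102.
z^3 = 4 - sqrt(17) gives z = -(-4 + sqrt(17))^(1/3) ~= -0.4975.

z = -0.4975 or z = 2.0102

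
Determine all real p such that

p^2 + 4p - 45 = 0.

p = -9 or p = 5

Factor: (p + 9)(p - 5) = 0.
So p = -9 or p = 5.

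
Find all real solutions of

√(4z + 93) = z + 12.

z = -3

Square both sides: 4z + 93 = (z + 12)².
Expand and rearrange: z² + 20z + 51 = 0.
Solving gives z = -3 or z = -17.
Check each candidate in the original equation:
  z = -3: √(81) = 9, while z + 12 = 9 — valid.
  z = -17: √(25) = 5, while z + 12 = -5 — extraneous.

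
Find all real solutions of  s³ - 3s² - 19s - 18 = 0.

s = -2 or s = -1.4051 or s = 6.4051

Possible rational roots are divisors of -18. Testing s = -2 gives 0, so (s + 2) is a factor.
Divide: s³ - 3s² - 19s - 18 = (s + 2)(s² - 5s - 9).
Apply the quadratic formula to s² - 5s - 9 = 0: s = (5 ± √61)/2, i.e. s ≈ 6.4051 or s ≈ -1.4051.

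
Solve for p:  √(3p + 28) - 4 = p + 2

p = -1

Isolate the radical: √(3p + 28) = p + 6.
Square both sides: 3p + 28 = (p + 6)².
Expand and rearrange: p² + 9p + 8 = 0.
Solving gives p = -1 or p = -8.
Check each candidate in the original equation:
  p = -1: √(25) = 5, while p + 6 = 5 — valid.
  p = -8: √(4) = 2, while p + 6 = -2 — extraneous.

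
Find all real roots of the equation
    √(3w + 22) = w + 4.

w = 1

Square both sides: 3w + 22 = (w + 4)².
Expand and rearrange: w² + 5w - 6 = 0.
Solving gives w = 1 or w = -6.
Check each candidate in the original equation:
  w = 1: √(25) = 5, while w + 4 = 5 — valid.
  w = -6: √(4) = 2, while w + 4 = -2 — extraneous.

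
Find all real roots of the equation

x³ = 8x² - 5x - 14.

x = -1 or x = 2 or x = 7

Rearrange: x³ - 8x² + 5x + 14 = 0.
Possible rational roots are divisors of 14. Testing x = 2 gives 0, so (x - 2) is a factor.
Divide: x³ - 8x² + 5x + 14 = (x - 2)(x² - 6x - 7).
Factor the quadratic: x = 7 or x = -1.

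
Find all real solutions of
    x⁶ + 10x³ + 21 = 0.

x = -1.9129 or x = -1.4422

Let u = x³. The equation becomes u² + 10u + 21 = 0.
Factor: (u + 7)(u + 3) = 0, so u = -7 or u = -3.
x³ = -7 gives x = -∛(7) ≈ -1.9129.
x³ = -3 gives x = -∛(3) ≈ -1.4422.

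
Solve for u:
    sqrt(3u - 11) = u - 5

Square both sides: 3u - 11 = (u - 5)^2.
Expand and rearrange: u^2 - 13u + 36 = 0.
Solving gives u = 9 or u = 4.
Check each candidate in the original equation:
  u = 9: sqrt(16) = 4, while u - 5 = 4 — valid.
  u = 4: sqrt(1) = 1, while u - 5 = -1 — extraneous.

u = 9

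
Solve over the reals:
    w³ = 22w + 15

w = -4.3028 or w = -0.6972 or w = 5

Rearrange: w³ - 22w - 15 = 0.
Possible rational roots are divisors of -15. Testing w = 5 gives 0, so (w - 5) is a factor.
Divide: w³ - 22w - 15 = (w - 5)(w² + 5w + 3).
Apply the quadratic formula to w² + 5w + 3 = 0: w = (-5 ± √13)/2, i.e. w ≈ -0.6972 or w ≈ -4.3028.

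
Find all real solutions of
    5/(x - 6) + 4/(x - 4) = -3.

Multiply both sides by (x - 6)(x - 4):
5(x - 4) + 4(x - 6) = -3(x - 6)(x - 4).
Expand and collect terms: -3x^2 + 21x - 28 = 0.
By the quadratic formula, x = (-21 +/- sqrt(105)) / -6, so x ~= 1.7922 or x ~= 5.2078.
Neither value makes a denominator zero (x != 6, x != 4), so both are valid.

x = 1.7922 or x = 5.2078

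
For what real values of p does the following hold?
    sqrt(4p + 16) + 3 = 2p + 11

p = -4 or p = -3

Isolate the radical: sqrt(4p + 16) = 2p + 8.
Square both sides: 4p + 16 = (2p + 8)^2.
Expand and rearrange: 4p^2 + 28p + 48 = 0.
Solving gives p = -3 or p = -4.
Check each candidate in the original equation:
  p = -3: sqrt(4) = 2, while 2p + 8 = 2 — valid.
  p = -4: sqrt(0) = 0, while 2p + 8 = 0 — valid.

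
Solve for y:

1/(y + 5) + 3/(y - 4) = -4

Multiply both sides by (y + 5)(y - 4):
(y - 4) + 3(y + 5) = -4(y + 5)(y - 4).
Expand and collect terms: -4y² - 8y + 69 = 0.
By the quadratic formula, y = (8 ± √1168) / -8, so y ≈ -5.272 or y ≈ 3.272.
Neither value makes a denominator zero (y ≠ -5, y ≠ 4), so both are valid.

y = -5.272 or y = 3.272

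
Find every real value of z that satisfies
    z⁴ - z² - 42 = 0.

Let u = z². The equation becomes u² - u - 42 = 0.
Factor: (u - 7)(u + 6) = 0, so u = 7 or u = -6.
z² = 7 gives z = ±√(7) ≈ ±2.6458.
z² = -6 < 0 has no real solution.

z = -2.6458 or z = 2.6458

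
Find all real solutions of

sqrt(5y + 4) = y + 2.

Square both sides: 5y + 4 = (y + 2)^2.
Expand and rearrange: y^2 - y = 0.
Solving gives y = 1 or y = 0.
Check each candidate in the original equation:
  y = 1: sqrt(9) = 3, while y + 2 = 3 — valid.
  y = 0: sqrt(4) = 2, while y + 2 = 2 — valid.

y = 0 or y = 1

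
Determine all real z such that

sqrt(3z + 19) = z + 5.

z = -1

Square both sides: 3z + 19 = (z + 5)^2.
Expand and rearrange: z^2 + 7z + 6 = 0.
Solving gives z = -1 or z = -6.
Check each candidate in the original equation:
  z = -1: sqrt(16) = 4, while z + 5 = 4 — valid.
  z = -6: sqrt(1) = 1, while z + 5 = -1 — extraneous.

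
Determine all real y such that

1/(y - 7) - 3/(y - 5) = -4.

Multiply both sides by (y - 7)(y - 5):
(y - 5) - 3(y - 7) = -4(y - 7)(y - 5).
Expand and collect terms: -4y² + 50y - 156 = 0.
Factor or apply the quadratic formula: y = 6 or y = 6.5.
Neither value makes a denominator zero (y ≠ 7, y ≠ 5), so both are valid.

y = 6 or y = 6.5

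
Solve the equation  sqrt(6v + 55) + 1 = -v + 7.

Isolate the radical: sqrt(6v + 55) = -v + 6.
Square both sides: 6v + 55 = (-v + 6)^2.
Expand and rearrange: v^2 - 18v - 19 = 0.
Solving gives v = 19 or v = -1.
Check each candidate in the original equation:
  v = 19: sqrt(169) = 13, while -v + 6 = -13 — extraneous.
  v = -1: sqrt(49) = 7, while -v + 6 = 7 — valid.

v = -1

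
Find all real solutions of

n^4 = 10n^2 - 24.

Let u = n^2. The equation becomes u^2 - 10u + 24 = 0.
Factor: (u - 6)(u - 4) = 0, so u = 6 or u = 4.
n^2 = 6 gives n = +/-sqrt(6) ~= +/-2.4495.
n^2 = 4 gives n = +/-2.

n = -2.4495 or n = -2 or n = 2 or n = 2.4495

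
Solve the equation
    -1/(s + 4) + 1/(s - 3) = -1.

Multiply both sides by (s + 4)(s - 3):
-(s - 3) + (s + 4) = -(s + 4)(s - 3).
Expand and collect terms: -s^2 - s + 5 = 0.
By the quadratic formula, s = (1 +/- sqrt(21)) / -2, so s ~= -2.7913 or s ~= 1.7913.
Neither value makes a denominator zero (s != -4, s != 3), so both are valid.

s = -2.7913 or s = 1.7913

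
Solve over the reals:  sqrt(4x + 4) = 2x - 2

Square both sides: 4x + 4 = (2x - 2)^2.
Expand and rearrange: 4x^2 - 12x = 0.
Solving gives x = 3 or x = 0.
Check each candidate in the original equation:
  x = 3: sqrt(16) = 4, while 2x - 2 = 4 — valid.
  x = 0: sqrt(4) = 2, while 2x - 2 = -2 — extraneous.

x = 3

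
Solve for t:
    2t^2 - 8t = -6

Bring every term to one side: 2t^2 - 8t + 6 = 0.
Factor: 2(t - 1)(t - 3) = 0.
So t = 1 or t = 3.

t = 1 or t = 3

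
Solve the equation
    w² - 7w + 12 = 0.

Factor: (w - 4)(w - 3) = 0.
So w = 4 or w = 3.

w = 3 or w = 4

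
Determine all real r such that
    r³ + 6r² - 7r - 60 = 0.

Possible rational roots are divisors of -60. Testing r = -5 gives 0, so (r + 5) is a factor.
Divide: r³ + 6r² - 7r - 60 = (r + 5)(r² + r - 12).
Factor the quadratic: r = 3 or r = -4.

r = -5 or r = -4 or r = 3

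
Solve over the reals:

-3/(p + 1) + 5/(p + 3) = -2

Multiply both sides by (p + 1)(p + 3):
-3(p + 3) + 5(p + 1) = -2(p + 1)(p + 3).
Expand and collect terms: -2p^2 - 10p - 2 = 0.
By the quadratic formula, p = (10 +/- sqrt(84)) / -4, so p ~= -4.7913 or p ~= -0.2087.
Neither value makes a denominator zero (p != -1, p != -3), so both are valid.

p = -4.7913 or p = -0.2087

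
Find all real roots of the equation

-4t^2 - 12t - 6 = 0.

t = -2.366 or t = -0.634

Discriminant: (-12)^2 - 4*(-4)*(-6) = 48.
Quadratic formula: t = (12 +/- sqrt(48)) / (-8).
So t = -3/2 - sqrt(3)/2 ~= -2.366 or t = -3/2 + sqrt(3)/2 ~= -0.634.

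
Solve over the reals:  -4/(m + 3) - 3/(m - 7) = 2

m = -5.2783 or m = 5.7783

Multiply both sides by (m + 3)(m - 7):
-4(m - 7) - 3(m + 3) = 2(m + 3)(m - 7).
Expand and collect terms: 2m^2 - m - 61 = 0.
By the quadratic formula, m = (1 +/- sqrt(489)) / 4, so m ~= 5.7783 or m ~= -5.2783.
Neither value makes a denominator zero (m != -3, m != 7), so both are valid.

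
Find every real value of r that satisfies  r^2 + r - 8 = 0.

Discriminant: (1)^2 - 4*1*(-8) = 33.
Quadratic formula: r = (-1 +/- sqrt(33)) / 2.
So r = -1/2 + sqrt(33)/2 ~= 2.3723 or r = -sqrt(33)/2 - 1/2 ~= -3.3723.

r = -3.3723 or r = 2.3723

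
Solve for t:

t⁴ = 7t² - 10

t = -2.2361 or t = -1.4142 or t = 1.4142 or t = 2.2361

Let u = t². The equation becomes u² - 7u + 10 = 0.
Factor: (u - 2)(u - 5) = 0, so u = 2 or u = 5.
t² = 2 gives t = ±√(2) ≈ ±1.4142.
t² = 5 gives t = ±√(5) ≈ ±2.2361.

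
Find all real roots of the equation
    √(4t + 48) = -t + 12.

t = 4

Square both sides: 4t + 48 = (-t + 12)².
Expand and rearrange: t² - 28t + 96 = 0.
Solving gives t = 24 or t = 4.
Check each candidate in the original equation:
  t = 24: √(144) = 12, while -t + 12 = -12 — extraneous.
  t = 4: √(64) = 8, while -t + 12 = 8 — valid.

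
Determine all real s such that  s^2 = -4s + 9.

s = -5.6056 or s = 1.6056

Rearrange to standard form: s^2 + 4s - 9 = 0.
Discriminant: (4)^2 - 4*1*(-9) = 52.
Quadratic formula: s = (-4 +/- sqrt(52)) / 2.
So s = -2 + sqrt(13) ~= 1.6056 or s = -sqrt(13) - 2 ~= -5.6056.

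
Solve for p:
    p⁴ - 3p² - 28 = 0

p = -2.6458 or p = 2.6458

Let u = p². The equation becomes u² - 3u - 28 = 0.
Factor: (u + 4)(u - 7) = 0, so u = -4 or u = 7.
p² = -4 < 0 has no real solution.
p² = 7 gives p = ±√(7) ≈ ±2.6458.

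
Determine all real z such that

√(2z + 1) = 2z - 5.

z = 4

Square both sides: 2z + 1 = (2z - 5)².
Expand and rearrange: 4z² - 22z + 24 = 0.
Solving gives z = 4 or z = 1.5.
Check each candidate in the original equation:
  z = 4: √(9) = 3, while 2z - 5 = 3 — valid.
  z = 1.5: √(4) = 2, while 2z - 5 = -2 — extraneous.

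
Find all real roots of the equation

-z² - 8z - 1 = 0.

Discriminant: (-8)² − 4·(-1)·(-1) = 60.
Quadratic formula: z = (8 ± √60) / (-2).
So z = -4 - √(15) ≈ -7.873 or z = -4 + √(15) ≈ -0.127.

z = -7.873 or z = -0.127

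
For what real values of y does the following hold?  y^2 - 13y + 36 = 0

y = 4 or y = 9

Factor: (y - 4)(y - 9) = 0.
So y = 4 or y = 9.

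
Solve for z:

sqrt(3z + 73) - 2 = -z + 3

z = -3

Isolate the radical: sqrt(3z + 73) = -z + 5.
Square both sides: 3z + 73 = (-z + 5)^2.
Expand and rearrange: z^2 - 13z - 48 = 0.
Solving gives z = 16 or z = -3.
Check each candidate in the original equation:
  z = 16: sqrt(121) = 11, while -z + 5 = -11 — extraneous.
  z = -3: sqrt(64) = 8, while -z + 5 = 8 — valid.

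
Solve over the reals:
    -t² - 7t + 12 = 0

Discriminant: (-7)² − 4·(-1)·12 = 97.
Quadratic formula: t = (7 ± √97) / (-2).
So t = -√(97)/2 - 7/2 ≈ -8.4244 or t = -7/2 + √(97)/2 ≈ 1.4244.

t = -8.4244 or t = 1.4244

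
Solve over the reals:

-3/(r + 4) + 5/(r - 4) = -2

r = -1 or r = 0

Multiply both sides by (r + 4)(r - 4):
-3(r - 4) + 5(r + 4) = -2(r + 4)(r - 4).
Expand and collect terms: -2r² - 2r = 0.
Factor or apply the quadratic formula: r = -1 or r = 0.
Neither value makes a denominator zero (r ≠ -4, r ≠ 4), so both are valid.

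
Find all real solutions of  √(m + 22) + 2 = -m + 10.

Isolate the radical: √(m + 22) = -m + 8.
Square both sides: m + 22 = (-m + 8)².
Expand and rearrange: m² - 17m + 42 = 0.
Solving gives m = 14 or m = 3.
Check each candidate in the original equation:
  m = 14: √(36) = 6, while -m + 8 = -6 — extraneous.
  m = 3: √(25) = 5, while -m + 8 = 5 — valid.

m = 3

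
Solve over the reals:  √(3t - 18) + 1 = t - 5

t = 6 or t = 9

Isolate the radical: √(3t - 18) = t - 6.
Square both sides: 3t - 18 = (t - 6)².
Expand and rearrange: t² - 15t + 54 = 0.
Solving gives t = 9 or t = 6.
Check each candidate in the original equation:
  t = 9: √(9) = 3, while t - 6 = 3 — valid.
  t = 6: √(0) = 0, while t - 6 = 0 — valid.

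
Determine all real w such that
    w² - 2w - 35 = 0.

w = -5 or w = 7

Factor: (w - 7)(w + 5) = 0.
So w = 7 or w = -5.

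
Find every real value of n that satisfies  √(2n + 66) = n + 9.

n = -1

Square both sides: 2n + 66 = (n + 9)².
Expand and rearrange: n² + 16n + 15 = 0.
Solving gives n = -1 or n = -15.
Check each candidate in the original equation:
  n = -1: √(64) = 8, while n + 9 = 8 — valid.
  n = -15: √(36) = 6, while n + 9 = -6 — extraneous.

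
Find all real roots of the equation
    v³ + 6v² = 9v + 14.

v = -7 or v = -1 or v = 2

Rearrange: v³ + 6v² - 9v - 14 = 0.
Possible rational roots are divisors of -14. Testing v = 2 gives 0, so (v - 2) is a factor.
Divide: v³ + 6v² - 9v - 14 = (v - 2)(v² + 8v + 7).
Factor the quadratic: v = -1 or v = -7.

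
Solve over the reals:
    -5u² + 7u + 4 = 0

Discriminant: (7)² − 4·(-5)·4 = 129.
Quadratic formula: u = (-7 ± √129) / (-10).
So u = 7/10 - √(129)/10 ≈ -0.4358 or u = 7/10 + √(129)/10 ≈ 1.8358.

u = -0.4358 or u = 1.8358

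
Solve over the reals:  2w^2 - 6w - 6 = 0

w = -0.7913 or w = 3.7913

Discriminant: (-6)^2 - 4*2*(-6) = 84.
Quadratic formula: w = (6 +/- sqrt(84)) / 4.
So w = 3/2 + sqrt(21)/2 ~= 3.7913 or w = 3/2 - sqrt(21)/2 ~= -0.7913.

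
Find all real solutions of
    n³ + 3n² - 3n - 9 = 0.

n = -3 or n = -1.7321 or n = 1.7321

Possible rational roots are divisors of -9. Testing n = -3 gives 0, so (n + 3) is a factor.
Divide: n³ + 3n² - 3n - 9 = (n + 3)(n² - 3).
Apply the quadratic formula to n² - 3 = 0: n = (0 ± √12)/2, i.e. n ≈ 1.7321 or n ≈ -1.7321.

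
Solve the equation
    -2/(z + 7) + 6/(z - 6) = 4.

z = -7.4498 or z = 7.4498

Multiply both sides by (z + 7)(z - 6):
-2(z - 6) + 6(z + 7) = 4(z + 7)(z - 6).
Expand and collect terms: 4z^2 - 222 = 0.
By the quadratic formula, z = (0 +/- sqrt(3552)) / 8, so z ~= 7.4498 or z ~= -7.4498.
Neither value makes a denominator zero (z != -7, z != 6), so both are valid.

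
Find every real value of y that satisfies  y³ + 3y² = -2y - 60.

y = -5

Rearrange: y³ + 3y² + 2y + 60 = 0.
Possible rational roots are divisors of 60. Testing y = -5 gives 0, so (y + 5) is a factor.
Divide: y³ + 3y² + 2y + 60 = (y + 5)(y² - 2y + 12).
The quadratic y² - 2y + 12 has discriminant -44 < 0, so no further real roots.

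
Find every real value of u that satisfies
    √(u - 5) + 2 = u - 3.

Isolate the radical: √(u - 5) = u - 5.
Square both sides: u - 5 = (u - 5)².
Expand and rearrange: u² - 11u + 30 = 0.
Solving gives u = 6 or u = 5.
Check each candidate in the original equation:
  u = 6: √(1) = 1, while u - 5 = 1 — valid.
  u = 5: √(0) = 0, while u - 5 = 0 — valid.

u = 5 or u = 6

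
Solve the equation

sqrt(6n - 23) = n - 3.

Square both sides: 6n - 23 = (n - 3)^2.
Expand and rearrange: n^2 - 12n + 32 = 0.
Solving gives n = 8 or n = 4.
Check each candidate in the original equation:
  n = 8: sqrt(25) = 5, while n - 3 = 5 — valid.
  n = 4: sqrt(1) = 1, while n - 3 = 1 — valid.

n = 4 or n = 8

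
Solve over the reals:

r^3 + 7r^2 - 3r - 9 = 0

Possible rational roots are divisors of -9. Testing r = -1 gives 0, so (r + 1) is a factor.
Divide: r^3 + 7r^2 - 3r - 9 = (r + 1)(r^2 + 6r - 9).
Apply the quadratic formula to r^2 + 6r - 9 = 0: r = (-6 +/- sqrt(72))/2, i.e. r ~= 1.2426 or r ~= -7.2426.

r = -7.2426 or r = -1 or r = 1.2426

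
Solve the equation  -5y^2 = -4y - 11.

Rearrange to standard form: -5y^2 + 4y + 11 = 0.
Discriminant: (4)^2 - 4*(-5)*11 = 236.
Quadratic formula: y = (-4 +/- sqrt(236)) / (-10).
So y = 2/5 - sqrt(59)/5 ~= -1.1362 or y = 2/5 + sqrt(59)/5 ~= 1.9362.

y = -1.1362 or y = 1.9362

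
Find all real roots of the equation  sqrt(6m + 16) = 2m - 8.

m = 8

Square both sides: 6m + 16 = (2m - 8)^2.
Expand and rearrange: 4m^2 - 38m + 48 = 0.
Solving gives m = 8 or m = 1.5.
Check each candidate in the original equation:
  m = 8: sqrt(64) = 8, while 2m - 8 = 8 — valid.
  m = 1.5: sqrt(25) = 5, while 2m - 8 = -5 — extraneous.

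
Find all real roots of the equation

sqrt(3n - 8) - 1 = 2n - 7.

Isolate the radical: sqrt(3n - 8) = 2n - 6.
Square both sides: 3n - 8 = (2n - 6)^2.
Expand and rearrange: 4n^2 - 27n + 44 = 0.
Solving gives n = 4 or n = 2.75.
Check each candidate in the original equation:
  n = 4: sqrt(4) = 2, while 2n - 6 = 2 — valid.
  n = 2.75: sqrt(0.25) = 0.5, while 2n - 6 = -0.5 — extraneous.

n = 4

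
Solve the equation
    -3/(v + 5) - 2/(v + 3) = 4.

v = -5.9059 or v = -3.3441

Multiply both sides by (v + 5)(v + 3):
-3(v + 3) - 2(v + 5) = 4(v + 5)(v + 3).
Expand and collect terms: 4v² + 37v + 79 = 0.
By the quadratic formula, v = (-37 ± √105) / 8, so v ≈ -3.3441 or v ≈ -5.9059.
Neither value makes a denominator zero (v ≠ -5, v ≠ -3), so both are valid.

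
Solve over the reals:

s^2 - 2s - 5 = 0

Discriminant: (-2)^2 - 4*1*(-5) = 24.
Quadratic formula: s = (2 +/- sqrt(24)) / 2.
So s = 1 + sqrt(6) ~= 3.4495 or s = 1 - sqrt(6) ~= -1.4495.

s = -1.4495 or s = 3.4495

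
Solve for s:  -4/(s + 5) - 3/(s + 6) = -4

Multiply both sides by (s + 5)(s + 6):
-4(s + 6) - 3(s + 5) = -4(s + 5)(s + 6).
Expand and collect terms: -4s² - 37s - 81 = 0.
By the quadratic formula, s = (37 ± √73) / -8, so s ≈ -5.693 or s ≈ -3.557.
Neither value makes a denominator zero (s ≠ -5, s ≠ -6), so both are valid.

s = -5.693 or s = -3.557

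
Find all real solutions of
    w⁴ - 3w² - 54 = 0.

w = -3 or w = 3

Let u = w². The equation becomes u² - 3u - 54 = 0.
Factor: (u - 9)(u + 6) = 0, so u = 9 or u = -6.
w² = 9 gives w = ±3.
w² = -6 < 0 has no real solution.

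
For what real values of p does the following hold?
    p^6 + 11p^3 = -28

p = -1.9129 or p = -1.5874

Let u = p^3. The equation becomes u^2 + 11u + 28 = 0.
Factor: (u + 4)(u + 7) = 0, so u = -4 or u = -7.
p^3 = -4 gives p = -(4)^(1/3) ~= -1.5874.
p^3 = -7 gives p = -(7)^(1/3) ~= -1.9129.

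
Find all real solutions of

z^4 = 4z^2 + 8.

Let u = z^2. The equation becomes u^2 - 4u - 8 = 0.
By the quadratic formula, u = 2 + 2*sqrt(3) or u = 2 - 2*sqrt(3).
z^2 = 2 + 2*sqrt(3) gives z = +/-sqrt(2 + 2*sqrt(3)) ~= +/-2.3375.
z^2 = 2 - 2*sqrt(3) < 0 has no real solution.

z = -2.3375 or z = 2.3375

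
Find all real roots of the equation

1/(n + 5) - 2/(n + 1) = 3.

n = -4.5907 or n = -1.7427

Multiply both sides by (n + 5)(n + 1):
(n + 1) - 2(n + 5) = 3(n + 5)(n + 1).
Expand and collect terms: 3n² + 19n + 24 = 0.
By the quadratic formula, n = (-19 ± √73) / 6, so n ≈ -1.7427 or n ≈ -4.5907.
Neither value makes a denominator zero (n ≠ -5, n ≠ -1), so both are valid.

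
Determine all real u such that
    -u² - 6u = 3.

u = -5.4495 or u = -0.5505

Rearrange to standard form: -u² - 6u - 3 = 0.
Discriminant: (-6)² − 4·(-1)·(-3) = 24.
Quadratic formula: u = (6 ± √24) / (-2).
So u = -3 - √(6) ≈ -5.4495 or u = -3 + √(6) ≈ -0.5505.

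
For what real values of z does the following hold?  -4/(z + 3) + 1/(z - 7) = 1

z = -6.7284 or z = 7.7284

Multiply both sides by (z + 3)(z - 7):
-4(z - 7) + (z + 3) = (z + 3)(z - 7).
Expand and collect terms: z^2 - z - 52 = 0.
By the quadratic formula, z = (1 +/- sqrt(209)) / 2, so z ~= 7.7284 or z ~= -6.7284.
Neither value makes a denominator zero (z != -3, z != 7), so both are valid.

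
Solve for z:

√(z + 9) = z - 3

Square both sides: z + 9 = (z - 3)².
Expand and rearrange: z² - 7z = 0.
Solving gives z = 7 or z = 0.
Check each candidate in the original equation:
  z = 7: √(16) = 4, while z - 3 = 4 — valid.
  z = 0: √(9) = 3, while z - 3 = -3 — extraneous.

z = 7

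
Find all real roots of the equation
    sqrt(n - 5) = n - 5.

Square both sides: n - 5 = (n - 5)^2.
Expand and rearrange: n^2 - 11n + 30 = 0.
Solving gives n = 6 or n = 5.
Check each candidate in the original equation:
  n = 6: sqrt(1) = 1, while n - 5 = 1 — valid.
  n = 5: sqrt(0) = 0, while n - 5 = 0 — valid.

n = 5 or n = 6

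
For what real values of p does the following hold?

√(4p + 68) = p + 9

p = -1

Square both sides: 4p + 68 = (p + 9)².
Expand and rearrange: p² + 14p + 13 = 0.
Solving gives p = -1 or p = -13.
Check each candidate in the original equation:
  p = -1: √(64) = 8, while p + 9 = 8 — valid.
  p = -13: √(16) = 4, while p + 9 = -4 — extraneous.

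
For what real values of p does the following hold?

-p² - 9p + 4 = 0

Discriminant: (-9)² − 4·(-1)·4 = 97.
Quadratic formula: p = (9 ± √97) / (-2).
So p = -√(97)/2 - 9/2 ≈ -9.4244 or p = -9/2 + √(97)/2 ≈ 0.4244.

p = -9.4244 or p = 0.4244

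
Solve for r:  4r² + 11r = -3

r = -2.443 or r = -0.307

Rearrange to standard form: 4r² + 11r + 3 = 0.
Discriminant: (11)² − 4·4·3 = 73.
Quadratic formula: r = (-11 ± √73) / 8.
So r = -11/8 + √(73)/8 ≈ -0.307 or r = -11/8 - √(73)/8 ≈ -2.443.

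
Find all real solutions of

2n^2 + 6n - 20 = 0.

Factor: 2(n + 5)(n - 2) = 0.
So n = -5 or n = 2.

n = -5 or n = 2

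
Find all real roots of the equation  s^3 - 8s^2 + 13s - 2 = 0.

s = 0.1716 or s = 2 or s = 5.8284

Possible rational roots are divisors of -2. Testing s = 2 gives 0, so (s - 2) is a factor.
Divide: s^3 - 8s^2 + 13s - 2 = (s - 2)(s^2 - 6s + 1).
Apply the quadratic formula to s^2 - 6s + 1 = 0: s = (6 +/- sqrt(32))/2, i.e. s ~= 5.8284 or s ~= 0.1716.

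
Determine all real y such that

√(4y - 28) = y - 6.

Square both sides: 4y - 28 = (y - 6)².
Expand and rearrange: y² - 16y + 64 = 0.
This gives the repeated root y = 8.
Check in the original equation:
  y = 8: √(4) = 2, while y - 6 = 2 — valid.

y = 8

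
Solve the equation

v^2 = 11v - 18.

Bring every term to one side: v^2 - 11v + 18 = 0.
Factor: (v - 9)(v - 2) = 0.
So v = 9 or v = 2.

v = 2 or v = 9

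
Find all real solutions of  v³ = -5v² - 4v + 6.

v = -3 or v = -2.7321 or v = 0.7321

Rearrange: v³ + 5v² + 4v - 6 = 0.
Possible rational roots are divisors of -6. Testing v = -3 gives 0, so (v + 3) is a factor.
Divide: v³ + 5v² + 4v - 6 = (v + 3)(v² + 2v - 2).
Apply the quadratic formula to v² + 2v - 2 = 0: v = (-2 ± √12)/2, i.e. v ≈ 0.7321 or v ≈ -2.7321.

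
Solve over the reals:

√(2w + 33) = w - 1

w = 8

Square both sides: 2w + 33 = (w - 1)².
Expand and rearrange: w² - 4w - 32 = 0.
Solving gives w = 8 or w = -4.
Check each candidate in the original equation:
  w = 8: √(49) = 7, while w - 1 = 7 — valid.
  w = -4: √(25) = 5, while w - 1 = -5 — extraneous.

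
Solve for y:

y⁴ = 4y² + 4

Let u = y². The equation becomes u² - 4u - 4 = 0.
By the quadratic formula, u = 2 + 2·√(2) or u = 2 - 2·√(2).
y² = 2 + 2·√(2) gives y = ±√(2 + 2·√(2)) ≈ ±2.1974.
y² = 2 - 2·√(2) < 0 has no real solution.

y = -2.1974 or y = 2.1974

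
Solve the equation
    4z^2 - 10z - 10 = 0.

z = -0.7656 or z = 3.2656

Discriminant: (-10)^2 - 4*4*(-10) = 260.
Quadratic formula: z = (10 +/- sqrt(260)) / 8.
So z = 5/4 + sqrt(65)/4 ~= 3.2656 or z = 5/4 - sqrt(65)/4 ~= -0.7656.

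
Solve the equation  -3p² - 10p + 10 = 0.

Discriminant: (-10)² − 4·(-3)·10 = 220.
Quadratic formula: p = (10 ± √220) / (-6).
So p = -√(55)/3 - 5/3 ≈ -4.1387 or p = -5/3 + √(55)/3 ≈ 0.8054.

p = -4.1387 or p = 0.8054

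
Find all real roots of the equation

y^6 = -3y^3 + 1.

y = -1.4892 or y = 0.6715

Let u = y^3. The equation becomes u^2 + 3u - 1 = 0.
By the quadratic formula, u = -3/2 + sqrt(13)/2 or u = -sqrt(13)/2 - 3/2.
y^3 = -3/2 + sqrt(13)/2 gives y = (-3/2 + sqrt(13)/2)^(1/3) ~= 0.6715.
y^3 = -sqrt(13)/2 - 3/2 gives y = -(3/2 + sqrt(13)/2)^(1/3) ~= -1.4892.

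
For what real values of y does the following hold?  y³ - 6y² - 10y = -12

Rearrange: y³ - 6y² - 10y + 12 = 0.
Possible rational roots are divisors of 12. Testing y = -2 gives 0, so (y + 2) is a factor.
Divide: y³ - 6y² - 10y + 12 = (y + 2)(y² - 8y + 6).
Apply the quadratic formula to y² - 8y + 6 = 0: y = (8 ± √40)/2, i.e. y ≈ 7.1623 or y ≈ 0.8377.

y = -2 or y = 0.8377 or y = 7.1623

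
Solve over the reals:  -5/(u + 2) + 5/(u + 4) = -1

Multiply both sides by (u + 2)(u + 4):
-5(u + 4) + 5(u + 2) = -(u + 2)(u + 4).
Expand and collect terms: -u² - 6u + 2 = 0.
By the quadratic formula, u = (6 ± √44) / -2, so u ≈ -6.3166 or u ≈ 0.3166.
Neither value makes a denominator zero (u ≠ -2, u ≠ -4), so both are valid.

u = -6.3166 or u = 0.3166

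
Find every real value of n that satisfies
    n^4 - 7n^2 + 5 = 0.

Let u = n^2. The equation becomes u^2 - 7u + 5 = 0.
By the quadratic formula, u = sqrt(29)/2 + 7/2 or u = 7/2 - sqrt(29)/2.
n^2 = sqrt(29)/2 + 7/2 gives n = +/-sqrt(sqrt(29)/2 + 7/2) ~= +/-2.4885.
n^2 = 7/2 - sqrt(29)/2 gives n = +/-sqrt(7/2 - sqrt(29)/2) ~= +/-0.8986.

n = -2.4885 or n = -0.8986 or n = 0.8986 or n = 2.4885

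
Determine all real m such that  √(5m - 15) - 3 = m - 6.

m = 3 or m = 8

Isolate the radical: √(5m - 15) = m - 3.
Square both sides: 5m - 15 = (m - 3)².
Expand and rearrange: m² - 11m + 24 = 0.
Solving gives m = 8 or m = 3.
Check each candidate in the original equation:
  m = 8: √(25) = 5, while m - 3 = 5 — valid.
  m = 3: √(0) = 0, while m - 3 = 0 — valid.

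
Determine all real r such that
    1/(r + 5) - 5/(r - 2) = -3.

r = -5.2712 or r = 3.6045

Multiply both sides by (r + 5)(r - 2):
(r - 2) - 5(r + 5) = -3(r + 5)(r - 2).
Expand and collect terms: -3r^2 - 5r + 57 = 0.
By the quadratic formula, r = (5 +/- sqrt(709)) / -6, so r ~= -5.2712 or r ~= 3.6045.
Neither value makes a denominator zero (r != -5, r != 2), so both are valid.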